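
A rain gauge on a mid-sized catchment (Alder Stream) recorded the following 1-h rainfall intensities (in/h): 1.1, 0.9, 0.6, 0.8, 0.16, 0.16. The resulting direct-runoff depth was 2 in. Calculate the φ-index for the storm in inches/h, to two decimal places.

Only the 4 blocks with intensity above φ contribute runoff: 1.1, 0.9, 0.6, 0.8 in/h.
Σ(I−φ)·Δt = d  ⇒  (1.1+0.9+0.6+0.8 − 4φ)·1 = 2
φ = (3.400 − 2/1) / 4 = 0.35 in/h.

φ ≈ 0.35 in/h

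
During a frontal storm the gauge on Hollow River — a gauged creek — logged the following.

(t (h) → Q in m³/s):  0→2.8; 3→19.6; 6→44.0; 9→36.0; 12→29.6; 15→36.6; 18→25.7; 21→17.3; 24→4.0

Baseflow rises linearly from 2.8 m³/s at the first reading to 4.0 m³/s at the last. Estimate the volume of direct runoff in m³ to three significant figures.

V ≈ 2.00 × 10^6 m³

Direct-runoff ordinates (Q − Q_b): 0.00, 16.65, 40.90, 32.75, 26.20, 33.05, 22.00, 13.45, 0.00 m³/s.
ΣQ_DR = 185.0 m³/s.
With Δt = 3 h = 10800 s, V = ΣQ_DR · Δt = 185.0 × 10800 = 2.00 × 10^6 m³.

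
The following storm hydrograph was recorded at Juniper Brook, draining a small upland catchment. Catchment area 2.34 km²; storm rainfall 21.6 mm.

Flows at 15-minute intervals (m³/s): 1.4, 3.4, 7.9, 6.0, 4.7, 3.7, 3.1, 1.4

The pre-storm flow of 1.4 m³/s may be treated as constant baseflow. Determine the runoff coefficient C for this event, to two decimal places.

C ≈ 0.36

ΣQ_DR = 20.40 m³/s; V = ΣQ_DR·Δt = 18360 m³.
Runoff depth d = V / A = 7.846 mm.
C = d / P = 7.846 / 21.6 = 0.36.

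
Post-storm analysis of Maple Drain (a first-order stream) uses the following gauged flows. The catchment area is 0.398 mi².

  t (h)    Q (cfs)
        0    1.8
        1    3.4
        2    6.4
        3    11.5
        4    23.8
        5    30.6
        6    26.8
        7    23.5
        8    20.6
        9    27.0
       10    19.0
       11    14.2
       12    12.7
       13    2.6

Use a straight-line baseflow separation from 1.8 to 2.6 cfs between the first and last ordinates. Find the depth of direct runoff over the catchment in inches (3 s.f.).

Direct runoff: 0.00, 1.54, 4.48, 9.52, 21.75, 28.49, 24.63, 21.27, 18.31, 24.65, 16.58, 11.72, 10.16, 0.00 cfs; ΣQ_DR = 193.1 cfs.
V = ΣQ_DR · Δt = 193.1 × 3600 s = 6.952 × 10^5 ft³.
Over A = 0.398 mi², depth = V / A = 0.752 in.

d ≈ 0.752 in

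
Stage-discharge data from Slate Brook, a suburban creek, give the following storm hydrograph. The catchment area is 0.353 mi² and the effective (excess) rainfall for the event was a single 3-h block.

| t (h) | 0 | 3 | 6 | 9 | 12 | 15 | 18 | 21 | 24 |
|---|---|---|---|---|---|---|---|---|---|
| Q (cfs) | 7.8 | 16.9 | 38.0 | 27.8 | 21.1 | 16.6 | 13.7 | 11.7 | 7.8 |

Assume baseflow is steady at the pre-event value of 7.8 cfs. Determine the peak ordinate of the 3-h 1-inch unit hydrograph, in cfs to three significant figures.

U_p ≈ 25.1 cfs

Direct runoff: 0.0, 9.1, 30.2, 20.0, 13.3, 8.8, 5.9, 3.9, 0.0 cfs; ΣQ_DR = 91.20 cfs, peak = 30.2 cfs.
Runoff depth d = ΣQ_DR·Δt / A = 91.20 × 10800 / (0.353 mi²) = 1.201 in.
The 1-inch UH is the DRH scaled by (1 in)/d, so U_p = 30.2 × 1/1.201 = 25.1 cfs.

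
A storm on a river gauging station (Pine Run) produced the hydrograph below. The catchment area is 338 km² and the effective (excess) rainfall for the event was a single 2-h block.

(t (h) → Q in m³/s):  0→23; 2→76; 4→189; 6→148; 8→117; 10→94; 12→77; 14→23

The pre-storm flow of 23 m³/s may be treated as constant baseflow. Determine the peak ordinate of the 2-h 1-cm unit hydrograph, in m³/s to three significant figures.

Direct runoff: 0.0, 53.0, 166.0, 125.0, 94.0, 71.0, 54.0, 0.0 m³/s; ΣQ_DR = 563.0 m³/s, peak = 166.0 m³/s.
Runoff depth d = ΣQ_DR·Δt / A = 563.0 × 7200 / (338 km²) = 11.99 mm.
The 1-cm UH is the DRH scaled by (10 mm)/d, so U_p = 166.0 × 10/11.99 = 138 m³/s.

U_p ≈ 138 m³/s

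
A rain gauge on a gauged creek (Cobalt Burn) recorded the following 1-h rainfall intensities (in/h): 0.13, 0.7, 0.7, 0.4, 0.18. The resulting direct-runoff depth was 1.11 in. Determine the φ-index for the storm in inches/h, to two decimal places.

φ ≈ 0.23 in/h

Only the 3 blocks with intensity above φ contribute runoff: 0.7, 0.7, 0.4 in/h.
Σ(I−φ)·Δt = d  ⇒  (0.7+0.7+0.4 − 3φ)·1 = 1.11
φ = (1.800 − 1.11/1) / 3 = 0.23 in/h.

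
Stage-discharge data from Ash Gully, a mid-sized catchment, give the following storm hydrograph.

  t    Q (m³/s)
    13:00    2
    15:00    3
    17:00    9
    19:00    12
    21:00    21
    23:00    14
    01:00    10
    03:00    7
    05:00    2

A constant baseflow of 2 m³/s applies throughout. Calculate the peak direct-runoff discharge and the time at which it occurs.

Subtracting baseflow gives direct-runoff ordinates: 0.0, 1.0, 7.0, 10.0, 19.0, 12.0, 8.0, 5.0, 0.0 m³/s.
The maximum is 19.0 m³/s, occurring at the reading for t = 21:00.

Q_p = 19.0 m³/s at t = 21:00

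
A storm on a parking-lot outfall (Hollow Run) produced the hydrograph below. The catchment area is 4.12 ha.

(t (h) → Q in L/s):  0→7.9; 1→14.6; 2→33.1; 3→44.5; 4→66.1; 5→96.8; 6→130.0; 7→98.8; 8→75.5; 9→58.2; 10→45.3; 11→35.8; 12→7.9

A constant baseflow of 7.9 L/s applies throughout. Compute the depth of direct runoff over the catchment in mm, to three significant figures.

d ≈ 53.5 mm

Direct runoff: 0.0, 6.7, 25.2, 36.6, 58.2, 88.9, 122.1, 90.9, 67.6, 50.3, 37.4, 27.9, 0.0 L/s; ΣQ_DR = 611.8 L/s.
V = ΣQ_DR · Δt = 611.8 × 3600 s = 2.202 × 10^6 L.
Over A = 4.12 ha, depth = V / A = 53.5 mm.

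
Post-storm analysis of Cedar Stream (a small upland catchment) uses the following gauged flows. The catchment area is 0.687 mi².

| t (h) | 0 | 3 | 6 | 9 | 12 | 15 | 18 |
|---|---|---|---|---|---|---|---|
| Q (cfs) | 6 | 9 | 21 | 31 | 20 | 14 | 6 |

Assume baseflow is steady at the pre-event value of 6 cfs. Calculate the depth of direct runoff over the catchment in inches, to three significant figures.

Direct runoff: 0.0, 3.0, 15.0, 25.0, 14.0, 8.0, 0.0 cfs; ΣQ_DR = 65.00 cfs.
V = ΣQ_DR · Δt = 65.00 × 10800 s = 7.020 × 10^5 ft³.
Over A = 0.687 mi², depth = V / A = 0.440 in.

d ≈ 0.440 in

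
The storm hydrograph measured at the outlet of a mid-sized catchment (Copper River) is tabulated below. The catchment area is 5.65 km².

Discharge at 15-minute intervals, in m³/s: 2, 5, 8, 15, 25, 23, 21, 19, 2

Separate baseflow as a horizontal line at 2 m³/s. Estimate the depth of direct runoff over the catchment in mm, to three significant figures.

Direct runoff: 0.0, 3.0, 6.0, 13.0, 23.0, 21.0, 19.0, 17.0, 0.0 m³/s; ΣQ_DR = 102.0 m³/s.
V = ΣQ_DR · Δt = 102.0 × 900 s = 91800 m³.
Over A = 5.65 km², depth = V / A = 16.2 mm.

d ≈ 16.2 mm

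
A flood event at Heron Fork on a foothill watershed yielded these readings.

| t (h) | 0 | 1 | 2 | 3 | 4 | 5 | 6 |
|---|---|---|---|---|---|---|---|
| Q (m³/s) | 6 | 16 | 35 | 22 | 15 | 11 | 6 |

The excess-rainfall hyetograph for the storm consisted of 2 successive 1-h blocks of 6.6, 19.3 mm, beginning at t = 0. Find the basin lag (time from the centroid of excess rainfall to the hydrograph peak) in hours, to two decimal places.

t_L ≈ 0.75 h

Centroid of excess rainfall: t_c = Σ P_i·t̄_i / ΣP_i = 1.2452 h (block centres at 0.5, 1.5 h).
Hydrograph peak occurs at t = 2 h, so basin lag t_L = 2 − 1.2452 = 0.75 h.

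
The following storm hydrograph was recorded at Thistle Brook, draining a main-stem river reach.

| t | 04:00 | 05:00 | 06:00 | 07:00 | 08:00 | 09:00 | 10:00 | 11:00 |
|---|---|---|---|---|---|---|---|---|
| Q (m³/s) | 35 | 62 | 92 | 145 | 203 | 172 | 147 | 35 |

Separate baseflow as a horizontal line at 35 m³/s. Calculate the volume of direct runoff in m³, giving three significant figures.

Direct-runoff ordinates (Q − Q_b): 0.0, 27.0, 57.0, 110.0, 168.0, 137.0, 112.0, 0.0 m³/s.
ΣQ_DR = 611.0 m³/s.
With Δt = 1 h = 3600 s, V = ΣQ_DR · Δt = 611.0 × 3600 = 2.20 × 10^6 m³.

V ≈ 2.20 × 10^6 m³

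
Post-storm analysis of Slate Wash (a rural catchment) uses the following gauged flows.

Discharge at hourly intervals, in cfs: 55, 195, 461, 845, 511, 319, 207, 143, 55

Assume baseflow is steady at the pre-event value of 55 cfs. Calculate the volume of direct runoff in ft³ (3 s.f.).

V ≈ 8.27 × 10^6 ft³

Direct-runoff ordinates (Q − Q_b): 0.0, 140.0, 406.0, 790.0, 456.0, 264.0, 152.0, 88.0, 0.0 cfs.
ΣQ_DR = 2296 cfs.
With Δt = 1 h = 3600 s, V = ΣQ_DR · Δt = 2296 × 3600 = 8.27 × 10^6 ft³.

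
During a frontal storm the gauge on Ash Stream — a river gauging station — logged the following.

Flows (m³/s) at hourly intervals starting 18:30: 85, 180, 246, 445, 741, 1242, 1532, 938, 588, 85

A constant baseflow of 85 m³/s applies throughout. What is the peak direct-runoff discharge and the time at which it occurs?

Subtracting baseflow gives direct-runoff ordinates: 0.0, 95.0, 161.0, 360.0, 656.0, 1157.0, 1447.0, 853.0, 503.0, 0.0 m³/s.
The maximum is 1447.0 m³/s, occurring at the reading for t = 00:30.

Q_p = 1447.0 m³/s at t = 00:30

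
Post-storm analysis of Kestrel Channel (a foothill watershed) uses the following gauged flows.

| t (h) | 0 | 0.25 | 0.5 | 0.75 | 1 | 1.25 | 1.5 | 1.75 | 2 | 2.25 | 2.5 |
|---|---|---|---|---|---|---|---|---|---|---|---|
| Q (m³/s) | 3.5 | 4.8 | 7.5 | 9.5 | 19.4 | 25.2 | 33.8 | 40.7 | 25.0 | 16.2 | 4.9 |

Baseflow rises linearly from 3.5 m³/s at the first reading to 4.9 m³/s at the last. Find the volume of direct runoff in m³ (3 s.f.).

V ≈ 1.30 × 10^5 m³

Direct-runoff ordinates (Q − Q_b): 0.00, 1.16, 3.72, 5.58, 15.34, 21.00, 29.46, 36.22, 20.38, 11.44, 0.00 m³/s.
ΣQ_DR = 144.3 m³/s.
With Δt = 0.25 h = 900 s, V = ΣQ_DR · Δt = 144.3 × 900 = 1.30 × 10^5 m³.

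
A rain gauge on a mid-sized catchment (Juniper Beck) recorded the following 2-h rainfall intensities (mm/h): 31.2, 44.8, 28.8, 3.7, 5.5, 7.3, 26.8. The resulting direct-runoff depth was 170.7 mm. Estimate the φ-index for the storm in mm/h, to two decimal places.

Only the 4 blocks with intensity above φ contribute runoff: 31.2, 44.8, 28.8, 26.8 mm/h.
Σ(I−φ)·Δt = d  ⇒  (31.2+44.8+28.8+26.8 − 4φ)·2 = 170.7
φ = (131.6 − 170.7/2) / 4 = 11.56 mm/h.

φ ≈ 11.56 mm/h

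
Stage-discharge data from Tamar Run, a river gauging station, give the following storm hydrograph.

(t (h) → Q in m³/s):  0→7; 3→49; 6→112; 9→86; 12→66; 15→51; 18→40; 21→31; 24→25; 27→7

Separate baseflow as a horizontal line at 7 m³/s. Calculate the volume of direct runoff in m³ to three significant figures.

Direct-runoff ordinates (Q − Q_b): 0.0, 42.0, 105.0, 79.0, 59.0, 44.0, 33.0, 24.0, 18.0, 0.0 m³/s.
ΣQ_DR = 404.0 m³/s.
With Δt = 3 h = 10800 s, V = ΣQ_DR · Δt = 404.0 × 10800 = 4.36 × 10^6 m³.

V ≈ 4.36 × 10^6 m³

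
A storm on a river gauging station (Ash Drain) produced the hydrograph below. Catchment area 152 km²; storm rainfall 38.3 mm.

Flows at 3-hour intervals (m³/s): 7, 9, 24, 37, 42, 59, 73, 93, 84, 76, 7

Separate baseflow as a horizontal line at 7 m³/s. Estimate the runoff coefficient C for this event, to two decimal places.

C ≈ 0.81

ΣQ_DR = 434.0 m³/s; V = ΣQ_DR·Δt = 4.687 × 10^6 m³.
Runoff depth d = V / A = 30.84 mm.
C = d / P = 30.84 / 38.3 = 0.81.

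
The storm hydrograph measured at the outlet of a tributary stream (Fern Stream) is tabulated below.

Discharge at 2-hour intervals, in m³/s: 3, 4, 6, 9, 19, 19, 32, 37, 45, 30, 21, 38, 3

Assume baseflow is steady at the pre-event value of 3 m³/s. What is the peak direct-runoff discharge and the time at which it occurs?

Q_p = 42.0 m³/s at t = 16 h

Subtracting baseflow gives direct-runoff ordinates: 0.0, 1.0, 3.0, 6.0, 16.0, 16.0, 29.0, 34.0, 42.0, 27.0, 18.0, 35.0, 0.0 m³/s.
The maximum is 42.0 m³/s, occurring at the reading for t = 16 h.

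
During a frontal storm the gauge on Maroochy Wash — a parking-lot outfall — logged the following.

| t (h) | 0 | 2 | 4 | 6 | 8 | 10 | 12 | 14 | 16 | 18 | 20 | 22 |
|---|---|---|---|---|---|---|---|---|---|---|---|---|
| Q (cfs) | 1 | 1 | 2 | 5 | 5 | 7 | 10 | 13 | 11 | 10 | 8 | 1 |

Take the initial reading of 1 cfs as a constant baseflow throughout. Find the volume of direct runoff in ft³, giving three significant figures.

Direct-runoff ordinates (Q − Q_b): 0.0, 0.0, 1.0, 4.0, 4.0, 6.0, 9.0, 12.0, 10.0, 9.0, 7.0, 0.0 cfs.
ΣQ_DR = 62.00 cfs.
With Δt = 2 h = 7200 s, V = ΣQ_DR · Δt = 62.00 × 7200 = 4.46 × 10^5 ft³.

V ≈ 4.46 × 10^5 ft³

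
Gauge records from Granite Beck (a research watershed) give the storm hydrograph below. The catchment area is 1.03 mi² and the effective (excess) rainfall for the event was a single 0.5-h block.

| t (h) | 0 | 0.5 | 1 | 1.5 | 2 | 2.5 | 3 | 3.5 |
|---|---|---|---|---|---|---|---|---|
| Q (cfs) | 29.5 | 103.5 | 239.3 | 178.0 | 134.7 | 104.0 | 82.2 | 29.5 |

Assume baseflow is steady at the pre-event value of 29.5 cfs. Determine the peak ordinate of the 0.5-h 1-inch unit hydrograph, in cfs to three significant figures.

U_p ≈ 420 cfs

Direct runoff: 0.0, 74.0, 209.8, 148.5, 105.2, 74.5, 52.7, 0.0 cfs; ΣQ_DR = 664.7 cfs, peak = 209.8 cfs.
Runoff depth d = ΣQ_DR·Δt / A = 664.7 × 1800 / (1.03 mi²) = 0.5000 in.
The 1-inch UH is the DRH scaled by (1 in)/d, so U_p = 209.8 × 1/0.5000 = 420 cfs.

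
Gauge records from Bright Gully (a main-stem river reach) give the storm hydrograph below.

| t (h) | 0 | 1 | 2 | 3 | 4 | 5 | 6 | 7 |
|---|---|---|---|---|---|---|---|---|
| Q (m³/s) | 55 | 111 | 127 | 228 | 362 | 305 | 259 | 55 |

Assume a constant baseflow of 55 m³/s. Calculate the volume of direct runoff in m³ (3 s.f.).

Direct-runoff ordinates (Q − Q_b): 0.0, 56.0, 72.0, 173.0, 307.0, 250.0, 204.0, 0.0 m³/s.
ΣQ_DR = 1062 m³/s.
With Δt = 1 h = 3600 s, V = ΣQ_DR · Δt = 1062 × 3600 = 3.82 × 10^6 m³.

V ≈ 3.82 × 10^6 m³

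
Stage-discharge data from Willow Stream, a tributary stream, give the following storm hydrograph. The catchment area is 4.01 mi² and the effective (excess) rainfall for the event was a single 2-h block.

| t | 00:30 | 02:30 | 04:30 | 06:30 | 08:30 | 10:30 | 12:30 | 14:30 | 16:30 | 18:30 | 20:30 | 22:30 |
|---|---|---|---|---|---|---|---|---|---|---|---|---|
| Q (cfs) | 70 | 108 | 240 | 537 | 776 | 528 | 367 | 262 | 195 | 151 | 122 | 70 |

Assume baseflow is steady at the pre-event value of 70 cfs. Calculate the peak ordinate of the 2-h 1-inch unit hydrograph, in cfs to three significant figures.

U_p ≈ 353 cfs

Direct runoff: 0.0, 38.0, 170.0, 467.0, 706.0, 458.0, 297.0, 192.0, 125.0, 81.0, 52.0, 0.0 cfs; ΣQ_DR = 2586 cfs, peak = 706.0 cfs.
Runoff depth d = ΣQ_DR·Δt / A = 2586 × 7200 / (4.01 mi²) = 1.999 in.
The 1-inch UH is the DRH scaled by (1 in)/d, so U_p = 706.0 × 1/1.999 = 353 cfs.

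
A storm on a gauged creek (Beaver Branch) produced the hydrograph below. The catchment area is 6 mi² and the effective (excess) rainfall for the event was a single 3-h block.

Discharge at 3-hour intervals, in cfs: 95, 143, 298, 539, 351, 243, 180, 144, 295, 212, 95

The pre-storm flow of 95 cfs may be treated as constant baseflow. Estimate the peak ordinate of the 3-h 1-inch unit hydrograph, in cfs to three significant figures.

Direct runoff: 0.0, 48.0, 203.0, 444.0, 256.0, 148.0, 85.0, 49.0, 200.0, 117.0, 0.0 cfs; ΣQ_DR = 1550 cfs, peak = 444.0 cfs.
Runoff depth d = ΣQ_DR·Δt / A = 1550 × 10800 / (6 mi²) = 1.201 in.
The 1-inch UH is the DRH scaled by (1 in)/d, so U_p = 444.0 × 1/1.201 = 370 cfs.

U_p ≈ 370 cfs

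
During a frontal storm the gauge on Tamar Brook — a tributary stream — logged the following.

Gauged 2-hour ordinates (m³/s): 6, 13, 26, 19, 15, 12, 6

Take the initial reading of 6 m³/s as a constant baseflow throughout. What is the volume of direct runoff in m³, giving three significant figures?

Direct-runoff ordinates (Q − Q_b): 0.0, 7.0, 20.0, 13.0, 9.0, 6.0, 0.0 m³/s.
ΣQ_DR = 55.00 m³/s.
With Δt = 2 h = 7200 s, V = ΣQ_DR · Δt = 55.00 × 7200 = 3.96 × 10^5 m³.

V ≈ 3.96 × 10^5 m³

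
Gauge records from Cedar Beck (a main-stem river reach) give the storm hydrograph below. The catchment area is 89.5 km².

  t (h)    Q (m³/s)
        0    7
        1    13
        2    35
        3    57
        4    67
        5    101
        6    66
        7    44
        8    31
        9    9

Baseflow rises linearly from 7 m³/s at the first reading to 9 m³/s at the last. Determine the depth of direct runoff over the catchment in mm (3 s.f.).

Direct runoff: 0.00, 5.78, 27.56, 49.33, 59.11, 92.89, 57.67, 35.44, 22.22, 0.00 m³/s; ΣQ_DR = 350.0 m³/s.
V = ΣQ_DR · Δt = 350.0 × 3600 s = 1.260 × 10^6 m³.
Over A = 89.5 km², depth = V / A = 14.1 mm.

d ≈ 14.1 mm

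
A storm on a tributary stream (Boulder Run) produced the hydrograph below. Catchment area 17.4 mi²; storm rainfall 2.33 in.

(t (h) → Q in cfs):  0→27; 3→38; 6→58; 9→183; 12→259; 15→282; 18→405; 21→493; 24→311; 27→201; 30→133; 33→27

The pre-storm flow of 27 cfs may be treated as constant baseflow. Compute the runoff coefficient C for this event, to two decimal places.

C ≈ 0.24

ΣQ_DR = 2093 cfs; V = ΣQ_DR·Δt = 2.260 × 10^7 ft³.
Runoff depth d = V / A = 0.5592 in.
C = d / P = 0.5592 / 2.33 = 0.24.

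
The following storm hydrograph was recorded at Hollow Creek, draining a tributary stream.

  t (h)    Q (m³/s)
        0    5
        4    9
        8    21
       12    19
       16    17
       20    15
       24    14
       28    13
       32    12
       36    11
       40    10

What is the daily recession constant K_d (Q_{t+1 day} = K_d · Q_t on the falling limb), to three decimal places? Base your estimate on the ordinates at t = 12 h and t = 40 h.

Between t = 12 h and t = 40 h the flow falls from 19 to 10 m³/s over 7×4 h = 28 h.
Per-interval ratio K = (10/19)^(1/7) = 0.9124; K_d = K^(24/4) = 0.577.

K_d ≈ 0.577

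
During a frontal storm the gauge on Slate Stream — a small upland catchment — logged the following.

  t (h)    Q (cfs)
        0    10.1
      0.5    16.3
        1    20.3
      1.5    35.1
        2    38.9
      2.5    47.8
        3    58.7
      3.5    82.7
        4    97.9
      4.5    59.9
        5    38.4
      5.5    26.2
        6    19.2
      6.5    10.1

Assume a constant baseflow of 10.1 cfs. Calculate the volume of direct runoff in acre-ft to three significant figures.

Direct-runoff ordinates (Q − Q_b): 0.0, 6.2, 10.2, 25.0, 28.8, 37.7, 48.6, 72.6, 87.8, 49.8, 28.3, 16.1, 9.1, 0.0 cfs.
ΣQ_DR = 420.2 cfs.
With Δt = 0.5 h = 1800 s, V = ΣQ_DR · Δt = 420.2 × 1800 = 7.56 × 10^5 ft³ = 17.4 acre-ft.

V ≈ 17.4 acre-ft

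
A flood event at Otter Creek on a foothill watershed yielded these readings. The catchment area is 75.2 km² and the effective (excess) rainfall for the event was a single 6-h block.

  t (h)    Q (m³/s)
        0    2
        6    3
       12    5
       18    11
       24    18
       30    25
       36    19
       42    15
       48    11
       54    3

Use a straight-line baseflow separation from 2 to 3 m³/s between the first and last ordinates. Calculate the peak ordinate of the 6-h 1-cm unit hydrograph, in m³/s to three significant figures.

Direct runoff: 0.00, 0.89, 2.78, 8.67, 15.56, 22.44, 16.33, 12.22, 8.11, 0.00 m³/s; ΣQ_DR = 87.00 m³/s, peak = 22.44 m³/s.
Runoff depth d = ΣQ_DR·Δt / A = 87.00 × 21600 / (75.2 km²) = 24.99 mm.
The 1-cm UH is the DRH scaled by (10 mm)/d, so U_p = 22.44 × 10/24.99 = 8.98 m³/s.

U_p ≈ 8.98 m³/s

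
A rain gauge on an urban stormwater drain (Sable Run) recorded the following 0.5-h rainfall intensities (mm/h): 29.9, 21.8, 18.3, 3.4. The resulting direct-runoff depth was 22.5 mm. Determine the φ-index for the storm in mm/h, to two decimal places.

φ ≈ 8.33 mm/h

Only the 3 blocks with intensity above φ contribute runoff: 29.9, 21.8, 18.3 mm/h.
Σ(I−φ)·Δt = d  ⇒  (29.9+21.8+18.3 − 3φ)·0.5 = 22.5
φ = (70.00 − 22.5/0.5) / 3 = 8.33 mm/h.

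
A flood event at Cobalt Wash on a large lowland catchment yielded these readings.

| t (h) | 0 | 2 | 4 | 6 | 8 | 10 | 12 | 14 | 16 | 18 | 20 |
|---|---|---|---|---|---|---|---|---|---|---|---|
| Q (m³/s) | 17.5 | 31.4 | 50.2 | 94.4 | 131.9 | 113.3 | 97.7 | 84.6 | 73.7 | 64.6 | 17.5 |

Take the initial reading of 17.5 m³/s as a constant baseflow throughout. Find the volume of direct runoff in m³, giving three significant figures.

V ≈ 4.21 × 10^6 m³

Direct-runoff ordinates (Q − Q_b): 0.0, 13.9, 32.7, 76.9, 114.4, 95.8, 80.2, 67.1, 56.2, 47.1, 0.0 m³/s.
ΣQ_DR = 584.3 m³/s.
With Δt = 2 h = 7200 s, V = ΣQ_DR · Δt = 584.3 × 7200 = 4.21 × 10^6 m³.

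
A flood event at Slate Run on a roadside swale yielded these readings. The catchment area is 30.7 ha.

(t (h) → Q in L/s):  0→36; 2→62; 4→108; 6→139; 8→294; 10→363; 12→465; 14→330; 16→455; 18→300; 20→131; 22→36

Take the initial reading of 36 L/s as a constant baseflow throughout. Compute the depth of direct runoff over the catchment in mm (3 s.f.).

d ≈ 53.6 mm

Direct runoff: 0.0, 26.0, 72.0, 103.0, 258.0, 327.0, 429.0, 294.0, 419.0, 264.0, 95.0, 0.0 L/s; ΣQ_DR = 2287 L/s.
V = ΣQ_DR · Δt = 2287 × 7200 s = 1.647 × 10^7 L.
Over A = 30.7 ha, depth = V / A = 53.6 mm.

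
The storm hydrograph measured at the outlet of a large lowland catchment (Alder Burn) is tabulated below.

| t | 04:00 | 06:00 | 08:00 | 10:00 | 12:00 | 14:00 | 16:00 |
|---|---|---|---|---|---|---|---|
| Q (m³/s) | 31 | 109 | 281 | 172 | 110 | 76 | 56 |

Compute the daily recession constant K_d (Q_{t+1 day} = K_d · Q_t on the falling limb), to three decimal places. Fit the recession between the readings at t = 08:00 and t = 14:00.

Between t = 08:00 and t = 14:00 the flow falls from 281 to 76 m³/s over 3×2 h = 6 h.
Per-interval ratio K = (76/281)^(1/3) = 0.6467; K_d = K^(24/2) = 0.005.

K_d ≈ 0.005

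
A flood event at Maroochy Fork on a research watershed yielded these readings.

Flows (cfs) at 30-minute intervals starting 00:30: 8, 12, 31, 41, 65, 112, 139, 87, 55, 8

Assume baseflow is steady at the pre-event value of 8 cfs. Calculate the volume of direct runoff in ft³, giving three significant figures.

V ≈ 8.60 × 10^5 ft³

Direct-runoff ordinates (Q − Q_b): 0.0, 4.0, 23.0, 33.0, 57.0, 104.0, 131.0, 79.0, 47.0, 0.0 cfs.
ΣQ_DR = 478.0 cfs.
With Δt = 0.5 h = 1800 s, V = ΣQ_DR · Δt = 478.0 × 1800 = 8.60 × 10^5 ft³.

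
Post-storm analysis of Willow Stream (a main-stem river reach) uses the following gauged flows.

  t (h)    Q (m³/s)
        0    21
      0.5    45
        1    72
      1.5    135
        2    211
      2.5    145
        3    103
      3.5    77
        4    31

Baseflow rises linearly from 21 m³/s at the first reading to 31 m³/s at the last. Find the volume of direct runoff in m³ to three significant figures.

V ≈ 1.09 × 10^6 m³

Direct-runoff ordinates (Q − Q_b): 0.00, 22.75, 48.50, 110.25, 185.00, 117.75, 74.50, 47.25, 0.00 m³/s.
ΣQ_DR = 606.0 m³/s.
With Δt = 0.5 h = 1800 s, V = ΣQ_DR · Δt = 606.0 × 1800 = 1.09 × 10^6 m³.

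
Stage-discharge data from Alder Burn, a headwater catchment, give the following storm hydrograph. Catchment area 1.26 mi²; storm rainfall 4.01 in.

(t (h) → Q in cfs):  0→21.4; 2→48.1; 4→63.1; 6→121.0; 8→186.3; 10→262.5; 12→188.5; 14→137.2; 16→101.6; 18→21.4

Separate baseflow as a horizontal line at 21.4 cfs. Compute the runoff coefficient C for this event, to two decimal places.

ΣQ_DR = 937.1 cfs; V = ΣQ_DR·Δt = 6.747 × 10^6 ft³.
Runoff depth d = V / A = 2.305 in.
C = d / P = 2.305 / 4.01 = 0.57.

C ≈ 0.57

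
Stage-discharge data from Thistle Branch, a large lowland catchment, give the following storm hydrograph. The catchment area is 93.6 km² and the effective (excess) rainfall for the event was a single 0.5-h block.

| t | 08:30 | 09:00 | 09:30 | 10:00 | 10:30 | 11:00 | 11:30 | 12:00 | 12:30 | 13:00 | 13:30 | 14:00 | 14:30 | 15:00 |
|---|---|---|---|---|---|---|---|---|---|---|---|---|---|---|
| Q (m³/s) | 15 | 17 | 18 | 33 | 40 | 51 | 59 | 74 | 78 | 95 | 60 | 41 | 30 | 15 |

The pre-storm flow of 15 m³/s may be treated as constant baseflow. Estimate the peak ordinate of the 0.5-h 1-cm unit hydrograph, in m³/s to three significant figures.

Direct runoff: 0.0, 2.0, 3.0, 18.0, 25.0, 36.0, 44.0, 59.0, 63.0, 80.0, 45.0, 26.0, 15.0, 0.0 m³/s; ΣQ_DR = 416.0 m³/s, peak = 80.0 m³/s.
Runoff depth d = ΣQ_DR·Δt / A = 416.0 × 1800 / (93.6 km²) = 8.000 mm.
The 1-cm UH is the DRH scaled by (10 mm)/d, so U_p = 80.0 × 10/8.000 = 100 m³/s.

U_p ≈ 100 m³/s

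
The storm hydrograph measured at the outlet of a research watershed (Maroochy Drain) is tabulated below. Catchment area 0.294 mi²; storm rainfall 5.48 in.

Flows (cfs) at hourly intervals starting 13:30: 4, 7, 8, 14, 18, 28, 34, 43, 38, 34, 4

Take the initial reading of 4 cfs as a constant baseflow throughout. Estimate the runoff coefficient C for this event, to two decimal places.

ΣQ_DR = 188.0 cfs; V = ΣQ_DR·Δt = 6.768 × 10^5 ft³.
Runoff depth d = V / A = 0.9909 in.
C = d / P = 0.9909 / 5.48 = 0.18.

C ≈ 0.18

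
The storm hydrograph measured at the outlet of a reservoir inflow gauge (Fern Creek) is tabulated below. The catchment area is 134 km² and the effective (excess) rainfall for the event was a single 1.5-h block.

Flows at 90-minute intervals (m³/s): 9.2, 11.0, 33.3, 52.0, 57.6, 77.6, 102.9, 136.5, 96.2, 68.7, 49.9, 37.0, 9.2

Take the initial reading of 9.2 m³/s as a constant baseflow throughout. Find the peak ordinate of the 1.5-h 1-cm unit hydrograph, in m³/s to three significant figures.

U_p ≈ 50.8 m³/s

Direct runoff: 0.0, 1.8, 24.1, 42.8, 48.4, 68.4, 93.7, 127.3, 87.0, 59.5, 40.7, 27.8, 0.0 m³/s; ΣQ_DR = 621.5 m³/s, peak = 127.3 m³/s.
Runoff depth d = ΣQ_DR·Δt / A = 621.5 × 5400 / (134 km²) = 25.05 mm.
The 1-cm UH is the DRH scaled by (10 mm)/d, so U_p = 127.3 × 10/25.05 = 50.8 m³/s.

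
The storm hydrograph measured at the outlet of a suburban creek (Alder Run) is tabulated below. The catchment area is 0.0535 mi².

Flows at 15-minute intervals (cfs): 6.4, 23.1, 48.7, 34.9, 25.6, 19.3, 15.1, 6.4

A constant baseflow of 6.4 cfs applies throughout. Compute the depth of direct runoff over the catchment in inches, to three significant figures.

Direct runoff: 0.0, 16.7, 42.3, 28.5, 19.2, 12.9, 8.7, 0.0 cfs; ΣQ_DR = 128.3 cfs.
V = ΣQ_DR · Δt = 128.3 × 900 s = 1.155 × 10^5 ft³.
Over A = 0.0535 mi², depth = V / A = 0.929 in.

d ≈ 0.929 in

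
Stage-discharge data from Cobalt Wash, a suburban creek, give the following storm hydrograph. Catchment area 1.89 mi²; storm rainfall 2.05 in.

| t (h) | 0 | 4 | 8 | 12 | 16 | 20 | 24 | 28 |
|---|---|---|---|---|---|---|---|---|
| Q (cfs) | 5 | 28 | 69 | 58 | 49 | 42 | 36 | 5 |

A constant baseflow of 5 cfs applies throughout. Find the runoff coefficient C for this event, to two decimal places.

C ≈ 0.40

ΣQ_DR = 252.0 cfs; V = ΣQ_DR·Δt = 3.629 × 10^6 ft³.
Runoff depth d = V / A = 0.8264 in.
C = d / P = 0.8264 / 2.05 = 0.40.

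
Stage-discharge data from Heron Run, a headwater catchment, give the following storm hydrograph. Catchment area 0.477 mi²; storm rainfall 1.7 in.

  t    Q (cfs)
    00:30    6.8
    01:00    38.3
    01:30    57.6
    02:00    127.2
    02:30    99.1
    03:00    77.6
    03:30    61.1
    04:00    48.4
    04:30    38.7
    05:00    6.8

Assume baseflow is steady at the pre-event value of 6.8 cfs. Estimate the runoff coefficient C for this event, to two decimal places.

ΣQ_DR = 493.6 cfs; V = ΣQ_DR·Δt = 8.885 × 10^5 ft³.
Runoff depth d = V / A = 0.8018 in.
C = d / P = 0.8018 / 1.7 = 0.47.

C ≈ 0.47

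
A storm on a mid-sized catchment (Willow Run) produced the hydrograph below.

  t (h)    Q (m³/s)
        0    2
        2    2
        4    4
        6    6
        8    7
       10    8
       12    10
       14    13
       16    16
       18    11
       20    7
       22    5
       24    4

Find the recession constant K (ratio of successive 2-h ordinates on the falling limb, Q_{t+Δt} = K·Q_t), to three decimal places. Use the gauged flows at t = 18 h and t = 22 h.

Using the recession-limb readings at t = 18 h and t = 22 h: Q falls from 11 to 5 m³/s over 2 intervals.
K = (Q₂/Q₁)^(1/2) = (5/11)^(1/2) = 0.674.

K ≈ 0.674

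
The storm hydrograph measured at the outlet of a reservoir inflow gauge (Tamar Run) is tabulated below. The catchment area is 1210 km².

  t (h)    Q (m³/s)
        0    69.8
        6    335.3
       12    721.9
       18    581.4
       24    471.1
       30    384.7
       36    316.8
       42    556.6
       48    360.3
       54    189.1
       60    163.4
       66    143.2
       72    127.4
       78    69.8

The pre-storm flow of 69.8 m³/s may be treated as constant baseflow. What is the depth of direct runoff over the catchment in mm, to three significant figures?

d ≈ 62.7 mm

Direct runoff: 0.0, 265.5, 652.1, 511.6, 401.3, 314.9, 247.0, 486.8, 290.5, 119.3, 93.6, 73.4, 57.6, 0.0 m³/s; ΣQ_DR = 3514 m³/s.
V = ΣQ_DR · Δt = 3514 × 21600 s = 7.589 × 10^7 m³.
Over A = 1210 km², depth = V / A = 62.7 mm.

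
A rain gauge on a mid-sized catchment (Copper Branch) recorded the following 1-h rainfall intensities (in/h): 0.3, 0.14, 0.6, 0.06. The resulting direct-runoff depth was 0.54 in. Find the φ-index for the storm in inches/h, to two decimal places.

Only the 2 blocks with intensity above φ contribute runoff: 0.3, 0.6 in/h.
Σ(I−φ)·Δt = d  ⇒  (0.3+0.6 − 2φ)·1 = 0.54
φ = (0.9000 − 0.54/1) / 2 = 0.18 in/h.

φ ≈ 0.18 in/h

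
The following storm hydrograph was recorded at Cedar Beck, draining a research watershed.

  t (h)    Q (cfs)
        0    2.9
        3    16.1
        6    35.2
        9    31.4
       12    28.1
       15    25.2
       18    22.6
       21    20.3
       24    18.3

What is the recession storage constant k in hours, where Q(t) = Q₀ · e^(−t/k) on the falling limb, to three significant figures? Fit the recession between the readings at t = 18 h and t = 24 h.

k ≈ 28.4 h

On the falling limb, Q drops from 22.6 to 18.3 cfs between t = 18 h and t = 24 h (Δt = 6 h).
k = −Δt / ln(Q₂/Q₁) = −6 / ln(18.3/22.6) = 28.4 h.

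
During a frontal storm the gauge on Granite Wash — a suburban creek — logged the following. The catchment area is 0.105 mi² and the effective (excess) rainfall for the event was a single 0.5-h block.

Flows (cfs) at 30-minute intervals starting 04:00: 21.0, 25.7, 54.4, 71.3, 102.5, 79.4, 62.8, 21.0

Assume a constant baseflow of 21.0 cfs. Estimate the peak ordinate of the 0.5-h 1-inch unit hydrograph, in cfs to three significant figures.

U_p ≈ 40.9 cfs

Direct runoff: 0.0, 4.7, 33.4, 50.3, 81.5, 58.4, 41.8, 0.0 cfs; ΣQ_DR = 270.1 cfs, peak = 81.5 cfs.
Runoff depth d = ΣQ_DR·Δt / A = 270.1 × 1800 / (0.105 mi²) = 1.993 in.
The 1-inch UH is the DRH scaled by (1 in)/d, so U_p = 81.5 × 1/1.993 = 40.9 cfs.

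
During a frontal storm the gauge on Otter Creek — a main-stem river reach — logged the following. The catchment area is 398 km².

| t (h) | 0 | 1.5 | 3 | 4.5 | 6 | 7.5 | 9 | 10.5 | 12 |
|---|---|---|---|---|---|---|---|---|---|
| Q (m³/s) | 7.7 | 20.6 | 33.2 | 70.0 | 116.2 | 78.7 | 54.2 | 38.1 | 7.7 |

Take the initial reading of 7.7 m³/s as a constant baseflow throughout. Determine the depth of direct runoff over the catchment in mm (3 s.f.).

d ≈ 4.85 mm

Direct runoff: 0.0, 12.9, 25.5, 62.3, 108.5, 71.0, 46.5, 30.4, 0.0 m³/s; ΣQ_DR = 357.1 m³/s.
V = ΣQ_DR · Δt = 357.1 × 5400 s = 1.928 × 10^6 m³.
Over A = 398 km², depth = V / A = 4.85 mm.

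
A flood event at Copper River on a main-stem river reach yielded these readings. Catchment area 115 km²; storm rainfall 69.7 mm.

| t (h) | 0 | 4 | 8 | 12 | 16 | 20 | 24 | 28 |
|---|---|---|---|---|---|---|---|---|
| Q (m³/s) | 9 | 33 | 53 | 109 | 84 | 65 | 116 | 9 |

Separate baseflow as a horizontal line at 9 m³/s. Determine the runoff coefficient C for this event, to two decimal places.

ΣQ_DR = 406.0 m³/s; V = ΣQ_DR·Δt = 5.846 × 10^6 m³.
Runoff depth d = V / A = 50.84 mm.
C = d / P = 50.84 / 69.7 = 0.73.

C ≈ 0.73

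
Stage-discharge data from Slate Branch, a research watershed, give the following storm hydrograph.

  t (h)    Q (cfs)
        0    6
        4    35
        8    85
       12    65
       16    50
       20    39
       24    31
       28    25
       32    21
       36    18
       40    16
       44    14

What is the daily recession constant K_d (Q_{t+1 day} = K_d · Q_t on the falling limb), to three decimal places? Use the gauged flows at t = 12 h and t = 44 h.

Between t = 12 h and t = 44 h the flow falls from 65 to 14 cfs over 8×4 h = 32 h.
Per-interval ratio K = (14/65)^(1/8) = 0.8254; K_d = K^(24/4) = 0.316.

K_d ≈ 0.316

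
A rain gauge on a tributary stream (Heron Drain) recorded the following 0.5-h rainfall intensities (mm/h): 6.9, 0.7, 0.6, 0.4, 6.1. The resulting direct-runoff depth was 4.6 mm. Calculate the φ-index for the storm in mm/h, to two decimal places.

φ ≈ 1.90 mm/h

Only the 2 blocks with intensity above φ contribute runoff: 6.9, 6.1 mm/h.
Σ(I−φ)·Δt = d  ⇒  (6.9+6.1 − 2φ)·0.5 = 4.6
φ = (13.00 − 4.6/0.5) / 2 = 1.90 mm/h.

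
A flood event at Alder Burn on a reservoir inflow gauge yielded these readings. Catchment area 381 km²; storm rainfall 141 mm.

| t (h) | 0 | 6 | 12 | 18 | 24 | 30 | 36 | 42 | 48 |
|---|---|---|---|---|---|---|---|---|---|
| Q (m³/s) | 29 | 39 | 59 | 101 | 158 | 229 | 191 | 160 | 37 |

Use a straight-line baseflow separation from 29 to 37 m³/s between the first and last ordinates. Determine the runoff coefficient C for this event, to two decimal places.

C ≈ 0.28

ΣQ_DR = 706.0 m³/s; V = ΣQ_DR·Δt = 1.525 × 10^7 m³.
Runoff depth d = V / A = 40.03 mm.
C = d / P = 40.03 / 141 = 0.28.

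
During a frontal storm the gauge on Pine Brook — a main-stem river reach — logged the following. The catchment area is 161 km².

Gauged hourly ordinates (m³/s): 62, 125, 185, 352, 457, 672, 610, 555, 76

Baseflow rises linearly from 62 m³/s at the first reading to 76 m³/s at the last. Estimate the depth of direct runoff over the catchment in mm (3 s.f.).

Direct runoff: 0.00, 61.25, 119.50, 284.75, 388.00, 601.25, 537.50, 480.75, 0.00 m³/s; ΣQ_DR = 2473 m³/s.
V = ΣQ_DR · Δt = 2473 × 3600 s = 8.903 × 10^6 m³.
Over A = 161 km², depth = V / A = 55.3 mm.

d ≈ 55.3 mm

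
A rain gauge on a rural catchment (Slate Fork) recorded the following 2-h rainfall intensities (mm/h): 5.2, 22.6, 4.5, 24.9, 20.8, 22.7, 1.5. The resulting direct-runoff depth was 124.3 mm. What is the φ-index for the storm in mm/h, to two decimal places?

φ ≈ 7.21 mm/h

Only the 4 blocks with intensity above φ contribute runoff: 22.6, 24.9, 20.8, 22.7 mm/h.
Σ(I−φ)·Δt = d  ⇒  (22.6+24.9+20.8+22.7 − 4φ)·2 = 124.3
φ = (91.00 − 124.3/2) / 4 = 7.21 mm/h.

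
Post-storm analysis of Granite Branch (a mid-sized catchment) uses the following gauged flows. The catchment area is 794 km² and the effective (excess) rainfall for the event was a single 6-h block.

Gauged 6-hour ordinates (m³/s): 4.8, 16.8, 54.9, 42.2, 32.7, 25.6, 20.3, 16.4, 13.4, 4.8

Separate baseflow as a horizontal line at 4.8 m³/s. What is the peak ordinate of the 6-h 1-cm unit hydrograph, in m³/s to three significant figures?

U_p ≈ 100 m³/s

Direct runoff: 0.0, 12.0, 50.1, 37.4, 27.9, 20.8, 15.5, 11.6, 8.6, 0.0 m³/s; ΣQ_DR = 183.9 m³/s, peak = 50.1 m³/s.
Runoff depth d = ΣQ_DR·Δt / A = 183.9 × 21600 / (794 km²) = 5.003 mm.
The 1-cm UH is the DRH scaled by (10 mm)/d, so U_p = 50.1 × 10/5.003 = 100 m³/s.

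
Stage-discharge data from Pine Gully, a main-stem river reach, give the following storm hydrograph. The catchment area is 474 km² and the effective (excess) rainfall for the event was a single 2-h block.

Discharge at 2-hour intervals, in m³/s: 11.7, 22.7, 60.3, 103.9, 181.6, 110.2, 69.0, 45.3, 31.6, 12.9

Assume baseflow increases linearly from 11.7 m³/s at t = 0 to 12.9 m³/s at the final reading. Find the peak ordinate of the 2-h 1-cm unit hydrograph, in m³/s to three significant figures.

U_p ≈ 212 m³/s

Direct runoff: 0.00, 10.87, 48.33, 91.80, 169.37, 97.83, 56.50, 32.67, 18.83, 0.00 m³/s; ΣQ_DR = 526.2 m³/s, peak = 169.37 m³/s.
Runoff depth d = ΣQ_DR·Δt / A = 526.2 × 7200 / (474 km²) = 7.993 mm.
The 1-cm UH is the DRH scaled by (10 mm)/d, so U_p = 169.37 × 10/7.993 = 212 m³/s.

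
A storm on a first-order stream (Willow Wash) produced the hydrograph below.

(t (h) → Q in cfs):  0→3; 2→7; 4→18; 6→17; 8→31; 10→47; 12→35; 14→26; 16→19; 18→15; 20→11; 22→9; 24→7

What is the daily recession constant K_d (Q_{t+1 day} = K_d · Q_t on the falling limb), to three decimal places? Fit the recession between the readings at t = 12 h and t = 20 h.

Between t = 12 h and t = 20 h the flow falls from 35 to 11 cfs over 4×2 h = 8 h.
Per-interval ratio K = (11/35)^(1/4) = 0.7487; K_d = K^(24/2) = 0.031.

K_d ≈ 0.031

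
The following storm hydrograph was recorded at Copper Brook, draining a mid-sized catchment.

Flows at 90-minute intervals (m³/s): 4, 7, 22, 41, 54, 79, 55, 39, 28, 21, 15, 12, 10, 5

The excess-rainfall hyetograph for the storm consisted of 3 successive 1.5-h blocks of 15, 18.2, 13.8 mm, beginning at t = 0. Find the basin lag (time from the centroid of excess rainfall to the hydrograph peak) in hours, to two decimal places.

t_L ≈ 5.29 h

Centroid of excess rainfall: t_c = Σ P_i·t̄_i / ΣP_i = 2.2117 h (block centres at 0.75, 2.25, 3.75 h).
Hydrograph peak occurs at t = 7.5 h, so basin lag t_L = 7.5 − 2.2117 = 5.29 h.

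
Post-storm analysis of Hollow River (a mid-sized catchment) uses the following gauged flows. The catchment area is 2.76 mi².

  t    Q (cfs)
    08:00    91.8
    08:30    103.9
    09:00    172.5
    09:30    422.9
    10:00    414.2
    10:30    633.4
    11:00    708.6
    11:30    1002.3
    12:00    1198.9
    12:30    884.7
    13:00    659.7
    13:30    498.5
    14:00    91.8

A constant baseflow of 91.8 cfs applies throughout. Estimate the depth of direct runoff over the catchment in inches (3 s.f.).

d ≈ 1.60 in

Direct runoff: 0.0, 12.1, 80.7, 331.1, 322.4, 541.6, 616.8, 910.5, 1107.1, 792.9, 567.9, 406.7, 0.0 cfs; ΣQ_DR = 5690 cfs.
V = ΣQ_DR · Δt = 5690 × 1800 s = 1.024 × 10^7 ft³.
Over A = 2.76 mi², depth = V / A = 1.60 in.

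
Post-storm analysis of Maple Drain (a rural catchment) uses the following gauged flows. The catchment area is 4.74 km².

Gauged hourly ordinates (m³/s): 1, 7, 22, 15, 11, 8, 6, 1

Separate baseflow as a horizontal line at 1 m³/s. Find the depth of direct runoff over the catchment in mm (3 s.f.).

d ≈ 47.8 mm

Direct runoff: 0.0, 6.0, 21.0, 14.0, 10.0, 7.0, 5.0, 0.0 m³/s; ΣQ_DR = 63.00 m³/s.
V = ΣQ_DR · Δt = 63.00 × 3600 s = 2.268 × 10^5 m³.
Over A = 4.74 km², depth = V / A = 47.8 mm.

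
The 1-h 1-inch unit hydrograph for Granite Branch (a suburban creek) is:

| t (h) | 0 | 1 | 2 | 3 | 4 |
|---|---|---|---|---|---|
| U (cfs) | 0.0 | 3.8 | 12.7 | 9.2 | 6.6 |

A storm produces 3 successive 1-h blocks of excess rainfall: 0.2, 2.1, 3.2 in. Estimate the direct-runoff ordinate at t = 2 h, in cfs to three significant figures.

By discrete convolution, Q_j = Σ (P_i / 1 in) · U_{j−i}.
At t = 2 h (j=2): Q = (0.2/1)·12.7 + (2.1/1)·3.8 + (3.2/1)·0.0 = 10.5 cfs.

Q ≈ 10.5 cfs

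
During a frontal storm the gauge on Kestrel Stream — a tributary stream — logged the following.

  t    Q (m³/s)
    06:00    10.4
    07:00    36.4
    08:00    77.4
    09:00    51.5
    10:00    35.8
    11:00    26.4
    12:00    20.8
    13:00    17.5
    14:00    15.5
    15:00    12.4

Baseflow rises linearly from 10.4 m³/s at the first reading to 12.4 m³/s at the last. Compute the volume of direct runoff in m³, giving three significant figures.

Direct-runoff ordinates (Q − Q_b): 0.00, 25.78, 66.56, 40.43, 24.51, 14.89, 9.07, 5.54, 3.32, 0.00 m³/s.
ΣQ_DR = 190.1 m³/s.
With Δt = 1 h = 3600 s, V = ΣQ_DR · Δt = 190.1 × 3600 = 6.84 × 10^5 m³.

V ≈ 6.84 × 10^5 m³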